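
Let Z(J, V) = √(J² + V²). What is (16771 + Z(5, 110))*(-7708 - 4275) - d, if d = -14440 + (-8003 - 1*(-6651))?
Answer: -200951101 - 59915*√485 ≈ -2.0227e+8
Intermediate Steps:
d = -15792 (d = -14440 + (-8003 + 6651) = -14440 - 1352 = -15792)
(16771 + Z(5, 110))*(-7708 - 4275) - d = (16771 + √(5² + 110²))*(-7708 - 4275) - 1*(-15792) = (16771 + √(25 + 12100))*(-11983) + 15792 = (16771 + √12125)*(-11983) + 15792 = (16771 + 5*√485)*(-11983) + 15792 = (-200966893 - 59915*√485) + 15792 = -200951101 - 59915*√485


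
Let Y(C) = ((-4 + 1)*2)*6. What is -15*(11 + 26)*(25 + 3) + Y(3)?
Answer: -15576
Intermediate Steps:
Y(C) = -36 (Y(C) = -3*2*6 = -6*6 = -36)
-15*(11 + 26)*(25 + 3) + Y(3) = -15*(11 + 26)*(25 + 3) - 36 = -555*28 - 36 = -15*1036 - 36 = -15540 - 36 = -15576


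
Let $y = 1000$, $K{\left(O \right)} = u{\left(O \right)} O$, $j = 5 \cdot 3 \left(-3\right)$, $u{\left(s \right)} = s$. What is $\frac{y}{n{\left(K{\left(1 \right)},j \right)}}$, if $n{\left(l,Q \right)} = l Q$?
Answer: $- \frac{200}{9} \approx -22.222$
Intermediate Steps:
$j = -45$ ($j = 15 \left(-3\right) = -45$)
$K{\left(O \right)} = O^{2}$ ($K{\left(O \right)} = O O = O^{2}$)
$n{\left(l,Q \right)} = Q l$
$\frac{y}{n{\left(K{\left(1 \right)},j \right)}} = \frac{1000}{\left(-45\right) 1^{2}} = \frac{1000}{\left(-45\right) 1} = \frac{1000}{-45} = 1000 \left(- \frac{1}{45}\right) = - \frac{200}{9}$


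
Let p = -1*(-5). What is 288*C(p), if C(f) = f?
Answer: 1440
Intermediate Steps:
p = 5
288*C(p) = 288*5 = 1440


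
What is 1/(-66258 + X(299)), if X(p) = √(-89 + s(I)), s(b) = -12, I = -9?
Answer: -66258/4390122665 - I*√101/4390122665 ≈ -1.5093e-5 - 2.2892e-9*I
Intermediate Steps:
X(p) = I*√101 (X(p) = √(-89 - 12) = √(-101) = I*√101)
1/(-66258 + X(299)) = 1/(-66258 + I*√101)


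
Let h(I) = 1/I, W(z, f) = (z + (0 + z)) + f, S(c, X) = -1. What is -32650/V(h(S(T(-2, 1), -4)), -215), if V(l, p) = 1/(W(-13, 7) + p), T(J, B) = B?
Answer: 7640100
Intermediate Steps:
W(z, f) = f + 2*z (W(z, f) = (z + z) + f = 2*z + f = f + 2*z)
V(l, p) = 1/(-19 + p) (V(l, p) = 1/((7 + 2*(-13)) + p) = 1/((7 - 26) + p) = 1/(-19 + p))
-32650/V(h(S(T(-2, 1), -4)), -215) = -32650/(1/(-19 - 215)) = -32650/(1/(-234)) = -32650/(-1/234) = -32650*(-234) = 7640100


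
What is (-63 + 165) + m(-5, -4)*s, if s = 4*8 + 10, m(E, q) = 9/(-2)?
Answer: -87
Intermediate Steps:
m(E, q) = -9/2 (m(E, q) = 9*(-½) = -9/2)
s = 42 (s = 32 + 10 = 42)
(-63 + 165) + m(-5, -4)*s = (-63 + 165) - 9/2*42 = 102 - 189 = -87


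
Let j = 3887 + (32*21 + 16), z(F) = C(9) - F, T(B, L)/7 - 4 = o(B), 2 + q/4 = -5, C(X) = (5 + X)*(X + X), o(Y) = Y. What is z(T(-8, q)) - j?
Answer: -4295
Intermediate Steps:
C(X) = 2*X*(5 + X) (C(X) = (5 + X)*(2*X) = 2*X*(5 + X))
q = -28 (q = -8 + 4*(-5) = -8 - 20 = -28)
T(B, L) = 28 + 7*B
z(F) = 252 - F (z(F) = 2*9*(5 + 9) - F = 2*9*14 - F = 252 - F)
j = 4575 (j = 3887 + (672 + 16) = 3887 + 688 = 4575)
z(T(-8, q)) - j = (252 - (28 + 7*(-8))) - 1*4575 = (252 - (28 - 56)) - 4575 = (252 - 1*(-28)) - 4575 = (252 + 28) - 4575 = 280 - 4575 = -4295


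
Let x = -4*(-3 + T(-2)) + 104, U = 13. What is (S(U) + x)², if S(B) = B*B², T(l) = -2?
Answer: 5387041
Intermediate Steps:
S(B) = B³
x = 124 (x = -4*(-3 - 2) + 104 = -4*(-5) + 104 = 20 + 104 = 124)
(S(U) + x)² = (13³ + 124)² = (2197 + 124)² = 2321² = 5387041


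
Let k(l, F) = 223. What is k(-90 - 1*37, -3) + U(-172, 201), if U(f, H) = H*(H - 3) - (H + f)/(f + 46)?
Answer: 5042675/126 ≈ 40021.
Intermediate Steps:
U(f, H) = H*(-3 + H) - (H + f)/(46 + f)
k(-90 - 1*37, -3) + U(-172, 201) = 223 + (-1*(-172) - 139*201 + 46*201² - 172*201² - 3*201*(-172))/(46 - 172) = 223 + (172 - 27939 + 46*40401 - 172*40401 + 103716)/(-126) = 223 - (172 - 27939 + 1858446 - 6948972 + 103716)/126 = 223 - 1/126*(-5014577) = 223 + 5014577/126 = 5042675/126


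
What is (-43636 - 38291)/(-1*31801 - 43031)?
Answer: 27309/24944 ≈ 1.0948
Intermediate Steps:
(-43636 - 38291)/(-1*31801 - 43031) = -81927/(-31801 - 43031) = -81927/(-74832) = -81927*(-1/74832) = 27309/24944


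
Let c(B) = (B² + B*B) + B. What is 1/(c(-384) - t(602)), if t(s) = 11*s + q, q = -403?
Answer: 1/288309 ≈ 3.4685e-6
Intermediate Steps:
t(s) = -403 + 11*s (t(s) = 11*s - 403 = -403 + 11*s)
c(B) = B + 2*B² (c(B) = (B² + B²) + B = 2*B² + B = B + 2*B²)
1/(c(-384) - t(602)) = 1/(-384*(1 + 2*(-384)) - (-403 + 11*602)) = 1/(-384*(1 - 768) - (-403 + 6622)) = 1/(-384*(-767) - 1*6219) = 1/(294528 - 6219) = 1/288309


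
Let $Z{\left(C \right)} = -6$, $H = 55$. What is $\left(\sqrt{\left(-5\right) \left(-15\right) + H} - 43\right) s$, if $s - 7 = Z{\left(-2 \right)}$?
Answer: $-43 + \sqrt{130} \approx -31.598$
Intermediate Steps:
$s = 1$ ($s = 7 - 6 = 1$)
$\left(\sqrt{\left(-5\right) \left(-15\right) + H} - 43\right) s = \left(\sqrt{\left(-5\right) \left(-15\right) + 55} - 43\right) 1 = \left(\sqrt{75 + 55} - 43\right) 1 = \left(\sqrt{130} - 43\right) 1 = \left(-43 + \sqrt{130}\right) 1 = -43 + \sqrt{130}$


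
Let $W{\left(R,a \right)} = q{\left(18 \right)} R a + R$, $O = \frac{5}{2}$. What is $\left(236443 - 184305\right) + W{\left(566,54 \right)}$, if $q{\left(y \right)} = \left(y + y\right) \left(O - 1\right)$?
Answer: $1703160$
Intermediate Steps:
$O = \frac{5}{2}$ ($O = 5 \cdot \frac{1}{2} = \frac{5}{2} \approx 2.5$)
$q{\left(y \right)} = 3 y$ ($q{\left(y \right)} = \left(y + y\right) \left(\frac{5}{2} - 1\right) = 2 y \frac{3}{2} = 3 y$)
$W{\left(R,a \right)} = R + 54 R a$ ($W{\left(R,a \right)} = 3 \cdot 18 R a + R = 54 R a + R = R + 54 R a$)
$\left(236443 - 184305\right) + W{\left(566,54 \right)} = \left(236443 - 184305\right) + 566 \left(1 + 54 \cdot 54\right) = 52138 + 566 \left(1 + 2916\right) = 52138 + 566 \cdot 2917 = 52138 + 1651022 = 1703160$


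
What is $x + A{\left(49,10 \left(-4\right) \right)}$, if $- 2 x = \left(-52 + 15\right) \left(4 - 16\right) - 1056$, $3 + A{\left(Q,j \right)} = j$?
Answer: $263$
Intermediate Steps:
$A{\left(Q,j \right)} = -3 + j$
$x = 306$ ($x = - \frac{\left(-52 + 15\right) \left(4 - 16\right) - 1056}{2} = - \frac{\left(-37\right) \left(-12\right) - 1056}{2} = - \frac{444 - 1056}{2} = \left(- \frac{1}{2}\right) \left(-612\right) = 306$)
$x + A{\left(49,10 \left(-4\right) \right)} = 306 + \left(-3 + 10 \left(-4\right)\right) = 306 - 43 = 263$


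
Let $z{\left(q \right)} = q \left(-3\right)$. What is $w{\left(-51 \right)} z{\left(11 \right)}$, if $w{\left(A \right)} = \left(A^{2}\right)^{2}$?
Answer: $-223251633$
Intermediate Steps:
$z{\left(q \right)} = - 3 q$
$w{\left(A \right)} = A^{4}$
$w{\left(-51 \right)} z{\left(11 \right)} = \left(-51\right)^{4} \left(\left(-3\right) 11\right) = 6765201 \left(-33\right) = -223251633$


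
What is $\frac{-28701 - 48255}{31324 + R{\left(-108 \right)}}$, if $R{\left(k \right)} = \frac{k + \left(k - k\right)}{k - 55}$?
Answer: $- \frac{3135957}{1276480} \approx -2.4567$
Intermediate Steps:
$R{\left(k \right)} = \frac{k}{-55 + k}$ ($R{\left(k \right)} = \frac{k + 0}{-55 + k} = \frac{k}{-55 + k}$)
$\frac{-28701 - 48255}{31324 + R{\left(-108 \right)}} = \frac{-28701 - 48255}{31324 - \frac{108}{-55 - 108}} = - \frac{76956}{31324 - \frac{108}{-163}} = - \frac{76956}{31324 - - \frac{108}{163}} = - \frac{76956}{31324 + \frac{108}{163}} = - \frac{76956}{\frac{5105920}{163}} = \left(-76956\right) \frac{163}{5105920} = - \frac{3135957}{1276480}$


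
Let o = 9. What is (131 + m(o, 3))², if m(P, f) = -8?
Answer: 15129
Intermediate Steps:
(131 + m(o, 3))² = (131 - 8)² = 123² = 15129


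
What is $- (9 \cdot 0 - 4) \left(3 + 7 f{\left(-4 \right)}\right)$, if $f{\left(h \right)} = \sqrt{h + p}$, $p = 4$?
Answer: $12$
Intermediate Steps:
$f{\left(h \right)} = \sqrt{4 + h}$ ($f{\left(h \right)} = \sqrt{h + 4} = \sqrt{4 + h}$)
$- (9 \cdot 0 - 4) \left(3 + 7 f{\left(-4 \right)}\right) = - (9 \cdot 0 - 4) \left(3 + 7 \sqrt{4 - 4}\right) = - (0 - 4) \left(3 + 7 \sqrt{0}\right) = \left(-1\right) \left(-4\right) \left(3 + 7 \cdot 0\right) = 4 \left(3 + 0\right) = 4 \cdot 3 = 12$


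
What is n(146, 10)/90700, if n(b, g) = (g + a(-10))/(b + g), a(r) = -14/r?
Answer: 19/23582000 ≈ 8.0570e-7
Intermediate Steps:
n(b, g) = (7/5 + g)/(b + g) (n(b, g) = (g - 14/(-10))/(b + g) = (g - 14*(-⅒))/(b + g) = (g + 7/5)/(b + g) = (7/5 + g)/(b + g))
n(146, 10)/90700 = ((7/5 + 10)/(146 + 10))/90700 = ((57/5)/156)*(1/90700) = ((1/156)*(57/5))*(1/90700) = (19/260)*(1/90700) = 19/23582000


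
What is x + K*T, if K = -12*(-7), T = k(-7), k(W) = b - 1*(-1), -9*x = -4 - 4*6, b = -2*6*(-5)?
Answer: 46144/9 ≈ 5127.1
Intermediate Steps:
b = 60 (b = -12*(-5) = 60)
x = 28/9 (x = -(-4 - 4*6)/9 = -(-4 - 24)/9 = -⅑*(-28) = 28/9 ≈ 3.1111)
k(W) = 61 (k(W) = 60 - 1*(-1) = 60 + 1 = 61)
T = 61
K = 84
x + K*T = 28/9 + 84*61 = 28/9 + 5124 = 46144/9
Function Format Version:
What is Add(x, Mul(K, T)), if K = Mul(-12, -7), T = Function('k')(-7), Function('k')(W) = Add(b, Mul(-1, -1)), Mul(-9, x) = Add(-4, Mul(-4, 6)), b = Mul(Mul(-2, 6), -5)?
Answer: Rational(46144, 9) ≈ 5127.1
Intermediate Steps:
b = 60 (b = Mul(-12, -5) = 60)
x = Rational(28, 9) (x = Mul(Rational(-1, 9), Add(-4, Mul(-4, 6))) = Mul(Rational(-1, 9), Add(-4, -24)) = Mul(Rational(-1, 9), -28) = Rational(28, 9) ≈ 3.1111)
Function('k')(W) = 61 (Function('k')(W) = Add(60, Mul(-1, -1)) = Add(60, 1) = 61)
T = 61
K = 84
Add(x, Mul(K, T)) = Add(Rational(28, 9), Mul(84, 61)) = Add(Rational(28, 9), 5124) = Rational(46144, 9)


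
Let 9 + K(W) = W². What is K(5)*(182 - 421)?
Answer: -3824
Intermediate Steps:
K(W) = -9 + W²
K(5)*(182 - 421) = (-9 + 5²)*(182 - 421) = (-9 + 25)*(-239) = 16*(-239) = -3824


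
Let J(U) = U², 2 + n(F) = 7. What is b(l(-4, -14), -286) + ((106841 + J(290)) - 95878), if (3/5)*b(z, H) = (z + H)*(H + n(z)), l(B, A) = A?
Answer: 235563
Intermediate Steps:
n(F) = 5 (n(F) = -2 + 7 = 5)
b(z, H) = 5*(5 + H)*(H + z)/3 (b(z, H) = 5*((z + H)*(H + 5))/3 = 5*((H + z)*(5 + H))/3 = 5*((5 + H)*(H + z))/3 = 5*(5 + H)*(H + z)/3)
b(l(-4, -14), -286) + ((106841 + J(290)) - 95878) = ((5/3)*(-286)² + (25/3)*(-286) + (25/3)*(-14) + (5/3)*(-286)*(-14)) + ((106841 + 290²) - 95878) = ((5/3)*81796 - 7150/3 - 350/3 + 20020/3) + ((106841 + 84100) - 95878) = (408980/3 - 7150/3 - 350/3 + 20020/3) + (190941 - 95878) = 140500 + 95063 = 235563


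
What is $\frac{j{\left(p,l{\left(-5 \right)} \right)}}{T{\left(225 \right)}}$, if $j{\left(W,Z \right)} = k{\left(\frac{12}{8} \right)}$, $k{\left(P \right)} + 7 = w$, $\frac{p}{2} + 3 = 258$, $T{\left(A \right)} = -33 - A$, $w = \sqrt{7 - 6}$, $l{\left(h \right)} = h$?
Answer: $\frac{1}{43} \approx 0.023256$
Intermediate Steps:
$w = 1$ ($w = \sqrt{1} = 1$)
$p = 510$ ($p = -6 + 2 \cdot 258 = -6 + 516 = 510$)
$k{\left(P \right)} = -6$ ($k{\left(P \right)} = -7 + 1 = -6$)
$j{\left(W,Z \right)} = -6$
$\frac{j{\left(p,l{\left(-5 \right)} \right)}}{T{\left(225 \right)}} = - \frac{6}{-33 - 225} = - \frac{6}{-258} = \left(-6\right) \left(- \frac{1}{258}\right) = \frac{1}{43}$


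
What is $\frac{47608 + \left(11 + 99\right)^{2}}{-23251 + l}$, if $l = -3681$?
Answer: $- \frac{14927}{6733} \approx -2.217$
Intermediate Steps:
$\frac{47608 + \left(11 + 99\right)^{2}}{-23251 + l} = \frac{47608 + \left(11 + 99\right)^{2}}{-23251 - 3681} = \frac{47608 + 110^{2}}{-26932} = \left(47608 + 12100\right) \left(- \frac{1}{26932}\right) = 59708 \left(- \frac{1}{26932}\right) = - \frac{14927}{6733}$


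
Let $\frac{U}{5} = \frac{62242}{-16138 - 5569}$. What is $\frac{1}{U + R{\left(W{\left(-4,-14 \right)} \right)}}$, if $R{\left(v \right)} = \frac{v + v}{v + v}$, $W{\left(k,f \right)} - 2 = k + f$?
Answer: $- \frac{21707}{289503} \approx -0.07498$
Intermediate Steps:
$W{\left(k,f \right)} = 2 + f + k$ ($W{\left(k,f \right)} = 2 + \left(k + f\right) = 2 + \left(f + k\right) = 2 + f + k$)
$R{\left(v \right)} = 1$ ($R{\left(v \right)} = \frac{2 v}{2 v} = 2 v \frac{1}{2 v} = 1$)
$U = - \frac{311210}{21707}$ ($U = 5 \frac{62242}{-16138 - 5569} = 5 \frac{62242}{-21707} = 5 \cdot 62242 \left(- \frac{1}{21707}\right) = 5 \left(- \frac{62242}{21707}\right) = - \frac{311210}{21707} \approx -14.337$)
$\frac{1}{U + R{\left(W{\left(-4,-14 \right)} \right)}} = \frac{1}{- \frac{311210}{21707} + 1} = \frac{1}{- \frac{289503}{21707}} = - \frac{21707}{289503}$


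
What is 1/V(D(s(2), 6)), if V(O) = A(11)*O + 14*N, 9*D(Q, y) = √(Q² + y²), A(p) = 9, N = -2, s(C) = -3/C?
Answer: -112/2983 - 6*√17/2983 ≈ -0.045839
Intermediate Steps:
D(Q, y) = √(Q² + y²)/9
V(O) = -28 + 9*O (V(O) = 9*O + 14*(-2) = 9*O - 28 = -28 + 9*O)
1/V(D(s(2), 6)) = 1/(-28 + 9*(√((-3/2)² + 6²)/9)) = 1/(-28 + 9*(√((-3*½)² + 36)/9)) = 1/(-28 + 9*(√((-3/2)² + 36)/9)) = 1/(-28 + 9*(√(9/4 + 36)/9)) = 1/(-28 + 9*(√(153/4)/9)) = 1/(-28 + 9*((3*√17/2)/9)) = 1/(-28 + 9*(√17/6)) = 1/(-28 + 3*√17/2)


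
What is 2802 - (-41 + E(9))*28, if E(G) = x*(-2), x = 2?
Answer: 4062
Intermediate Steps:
E(G) = -4 (E(G) = 2*(-2) = -4)
2802 - (-41 + E(9))*28 = 2802 - (-41 - 4)*28 = 2802 - (-45)*28 = 2802 - 1*(-1260) = 2802 + 1260 = 4062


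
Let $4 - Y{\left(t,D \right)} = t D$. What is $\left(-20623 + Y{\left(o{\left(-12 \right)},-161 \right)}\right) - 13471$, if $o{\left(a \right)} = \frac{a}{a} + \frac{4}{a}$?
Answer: $- \frac{101948}{3} \approx -33983.0$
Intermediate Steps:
$o{\left(a \right)} = 1 + \frac{4}{a}$
$Y{\left(t,D \right)} = 4 - D t$ ($Y{\left(t,D \right)} = 4 - t D = 4 - D t$)
$\left(-20623 + Y{\left(o{\left(-12 \right)},-161 \right)}\right) - 13471 = \left(-20623 - \left(-4 - 161 \frac{4 - 12}{-12}\right)\right) - 13471 = \left(-20623 - \left(-4 - 161 \left(\left(- \frac{1}{12}\right) \left(-8\right)\right)\right)\right) - 13471 = \left(-20623 - \left(-4 - \frac{322}{3}\right)\right) - 13471 = \left(-20623 + \left(4 + \frac{322}{3}\right)\right) - 13471 = \left(-20623 + \frac{334}{3}\right) - 13471 = - \frac{61535}{3} - 13471 = - \frac{101948}{3}$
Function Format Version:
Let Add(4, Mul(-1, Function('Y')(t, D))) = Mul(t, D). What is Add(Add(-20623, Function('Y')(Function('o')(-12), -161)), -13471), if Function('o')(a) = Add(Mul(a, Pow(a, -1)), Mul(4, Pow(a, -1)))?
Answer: Rational(-101948, 3) ≈ -33983.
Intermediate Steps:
Function('o')(a) = Add(1, Mul(4, Pow(a, -1)))
Function('Y')(t, D) = Add(4, Mul(-1, D, t)) (Function('Y')(t, D) = Add(4, Mul(-1, Mul(t, D))) = Add(4, Mul(-1, Mul(D, t))) = Add(4, Mul(-1, D, t)))
Add(Add(-20623, Function('Y')(Function('o')(-12), -161)), -13471) = Add(Add(-20623, Add(4, Mul(-1, -161, Mul(Pow(-12, -1), Add(4, -12))))), -13471) = Add(Add(-20623, Add(4, Mul(-1, -161, Mul(Rational(-1, 12), -8)))), -13471) = Add(Add(-20623, Add(4, Mul(-1, -161, Rational(2, 3)))), -13471) = Add(Add(-20623, Add(4, Rational(322, 3))), -13471) = Add(Add(-20623, Rational(334, 3)), -13471) = Add(Rational(-61535, 3), -13471) = Rational(-101948, 3)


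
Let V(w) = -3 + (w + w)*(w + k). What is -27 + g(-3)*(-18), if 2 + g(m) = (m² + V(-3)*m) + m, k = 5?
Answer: -909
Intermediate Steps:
V(w) = -3 + 2*w*(5 + w) (V(w) = -3 + (w + w)*(w + 5) = -3 + (2*w)*(5 + w) = -3 + 2*w*(5 + w))
g(m) = -2 + m² - 14*m (g(m) = -2 + ((m² + (-3 + 2*(-3)² + 10*(-3))*m) + m) = -2 + ((m² + (-3 + 2*9 - 30)*m) + m) = -2 + ((m² + (-3 + 18 - 30)*m) + m) = -2 + ((m² - 15*m) + m) = -2 + (m² - 14*m) = -2 + m² - 14*m)
-27 + g(-3)*(-18) = -27 + (-2 + (-3)² - 14*(-3))*(-18) = -27 + (-2 + 9 + 42)*(-18) = -27 + 49*(-18) = -27 - 882 = -909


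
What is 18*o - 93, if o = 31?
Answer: 465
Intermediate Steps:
18*o - 93 = 18*31 - 93 = 558 - 93 = 465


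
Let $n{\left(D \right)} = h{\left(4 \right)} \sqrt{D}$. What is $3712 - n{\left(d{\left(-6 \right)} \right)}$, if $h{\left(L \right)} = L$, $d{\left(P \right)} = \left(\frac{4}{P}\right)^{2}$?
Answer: $\frac{11128}{3} \approx 3709.3$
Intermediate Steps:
$d{\left(P \right)} = \frac{16}{P^{2}}$
$n{\left(D \right)} = 4 \sqrt{D}$
$3712 - n{\left(d{\left(-6 \right)} \right)} = 3712 - 4 \sqrt{\frac{16}{36}} = 3712 - 4 \sqrt{16 \cdot \frac{1}{36}} = 3712 - 4 \sqrt{\frac{4}{9}} = 3712 - 4 \cdot \frac{2}{3} = 3712 - \frac{8}{3} = \frac{11128}{3}$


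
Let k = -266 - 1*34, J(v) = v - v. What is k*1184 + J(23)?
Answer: -355200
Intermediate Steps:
J(v) = 0
k = -300 (k = -266 - 34 = -300)
k*1184 + J(23) = -300*1184 + 0 = -355200 + 0 = -355200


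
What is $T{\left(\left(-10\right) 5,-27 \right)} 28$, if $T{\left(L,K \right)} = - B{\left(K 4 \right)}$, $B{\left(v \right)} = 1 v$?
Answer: $3024$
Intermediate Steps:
$B{\left(v \right)} = v$
$T{\left(L,K \right)} = - 4 K$ ($T{\left(L,K \right)} = - K 4 = - 4 K$)
$T{\left(\left(-10\right) 5,-27 \right)} 28 = \left(-4\right) \left(-27\right) 28 = 108 \cdot 28 = 3024$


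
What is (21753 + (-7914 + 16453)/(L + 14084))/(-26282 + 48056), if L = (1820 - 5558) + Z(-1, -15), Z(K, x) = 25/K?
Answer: 5908454/5913933 ≈ 0.99907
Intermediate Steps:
L = -3763 (L = (1820 - 5558) + 25/(-1) = -3738 + 25*(-1) = -3738 - 25 = -3763)
(21753 + (-7914 + 16453)/(L + 14084))/(-26282 + 48056) = (21753 + (-7914 + 16453)/(-3763 + 14084))/(-26282 + 48056) = (21753 + 8539/10321)/21774 = (21753 + 8539*(1/10321))*(1/21774) = (21753 + 8539/10321)*(1/21774) = (224521252/10321)*(1/21774) = 5908454/5913933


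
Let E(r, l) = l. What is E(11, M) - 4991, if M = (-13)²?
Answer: -4822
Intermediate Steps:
M = 169
E(11, M) - 4991 = 169 - 4991 = -4822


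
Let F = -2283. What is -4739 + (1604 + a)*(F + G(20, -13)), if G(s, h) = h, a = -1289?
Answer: -727979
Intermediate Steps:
-4739 + (1604 + a)*(F + G(20, -13)) = -4739 + (1604 - 1289)*(-2283 - 13) = -4739 + 315*(-2296) = -4739 - 723240 = -727979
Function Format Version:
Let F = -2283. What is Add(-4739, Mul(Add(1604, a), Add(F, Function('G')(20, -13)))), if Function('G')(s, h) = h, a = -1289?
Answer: -727979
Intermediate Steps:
Add(-4739, Mul(Add(1604, a), Add(F, Function('G')(20, -13)))) = Add(-4739, Mul(Add(1604, -1289), Add(-2283, -13))) = Add(-4739, Mul(315, -2296)) = Add(-4739, -723240) = -727979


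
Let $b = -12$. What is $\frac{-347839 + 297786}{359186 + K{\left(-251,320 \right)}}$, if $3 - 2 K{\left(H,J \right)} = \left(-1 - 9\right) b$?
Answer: $- \frac{100106}{718255} \approx -0.13937$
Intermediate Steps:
$K{\left(H,J \right)} = - \frac{117}{2}$ ($K{\left(H,J \right)} = \frac{3}{2} - \frac{\left(-1 - 9\right) \left(-12\right)}{2} = \frac{3}{2} - \frac{\left(-10\right) \left(-12\right)}{2} = \frac{3}{2} - 60 = - \frac{117}{2}$)
$\frac{-347839 + 297786}{359186 + K{\left(-251,320 \right)}} = \frac{-347839 + 297786}{359186 - \frac{117}{2}} = - \frac{50053}{\frac{718255}{2}} = \left(-50053\right) \frac{2}{718255} = - \frac{100106}{718255}$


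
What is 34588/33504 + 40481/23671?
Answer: 543751993/198268296 ≈ 2.7425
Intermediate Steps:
34588/33504 + 40481/23671 = 34588*(1/33504) + 40481*(1/23671) = 8647/8376 + 40481/23671 = 543751993/198268296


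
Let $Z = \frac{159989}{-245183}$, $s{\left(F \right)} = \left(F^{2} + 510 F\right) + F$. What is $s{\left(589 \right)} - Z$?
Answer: $\frac{158854225689}{245183} \approx 6.479 \cdot 10^{5}$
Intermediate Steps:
$s{\left(F \right)} = F^{2} + 511 F$
$Z = - \frac{159989}{245183}$ ($Z = 159989 \left(- \frac{1}{245183}\right) = - \frac{159989}{245183} \approx -0.65253$)
$s{\left(589 \right)} - Z = 589 \left(511 + 589\right) - - \frac{159989}{245183} = 589 \cdot 1100 + \frac{159989}{245183} = 647900 + \frac{159989}{245183} = \frac{158854225689}{245183}$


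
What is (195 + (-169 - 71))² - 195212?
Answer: -193187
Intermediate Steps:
(195 + (-169 - 71))² - 195212 = (195 - 240)² - 195212 = (-45)² - 195212 = 2025 - 195212 = -193187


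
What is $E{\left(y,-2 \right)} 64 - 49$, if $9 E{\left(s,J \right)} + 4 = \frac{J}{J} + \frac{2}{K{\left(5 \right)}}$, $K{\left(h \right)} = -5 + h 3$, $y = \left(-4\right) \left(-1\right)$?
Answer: $- \frac{3101}{45} \approx -68.911$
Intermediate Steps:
$y = 4$
$K{\left(h \right)} = -5 + 3 h$
$E{\left(s,J \right)} = - \frac{14}{45}$ ($E{\left(s,J \right)} = - \frac{4}{9} + \frac{\frac{J}{J} + \frac{2}{-5 + 3 \cdot 5}}{9} = - \frac{4}{9} + \frac{1 + \frac{2}{-5 + 15}}{9} = - \frac{4}{9} + \frac{1 + \frac{2}{10}}{9} = - \frac{4}{9} + \frac{1 + 2 \cdot \frac{1}{10}}{9} = - \frac{4}{9} + \frac{1 + \frac{1}{5}}{9} = - \frac{4}{9} + \frac{1}{9} \cdot \frac{6}{5} = - \frac{4}{9} + \frac{2}{15} = - \frac{14}{45}$)
$E{\left(y,-2 \right)} 64 - 49 = \left(- \frac{14}{45}\right) 64 - 49 = - \frac{896}{45} - 49 = - \frac{3101}{45}$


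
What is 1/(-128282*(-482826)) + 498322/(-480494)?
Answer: -314949088720445/303681449821596 ≈ -1.0371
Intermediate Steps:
1/(-128282*(-482826)) + 498322/(-480494) = -1/128282*(-1/482826) + 498322*(-1/480494) = 1/61937884932 - 249161/240247 = -314949088720445/303681449821596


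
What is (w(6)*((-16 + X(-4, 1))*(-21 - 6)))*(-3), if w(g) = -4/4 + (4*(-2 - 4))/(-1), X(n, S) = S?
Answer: -27945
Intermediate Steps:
w(g) = 23 (w(g) = -4*1/4 + (4*(-6))*(-1) = -1 - 24*(-1) = -1 + 24 = 23)
(w(6)*((-16 + X(-4, 1))*(-21 - 6)))*(-3) = (23*((-16 + 1)*(-21 - 6)))*(-3) = (23*(-15*(-27)))*(-3) = (23*405)*(-3) = 9315*(-3) = -27945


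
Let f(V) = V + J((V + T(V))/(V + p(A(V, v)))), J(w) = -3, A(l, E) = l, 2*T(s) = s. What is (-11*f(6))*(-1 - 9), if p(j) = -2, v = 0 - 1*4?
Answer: 330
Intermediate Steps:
T(s) = s/2
v = -4 (v = 0 - 4 = -4)
f(V) = -3 + V (f(V) = V - 3 = -3 + V)
(-11*f(6))*(-1 - 9) = (-11*(-3 + 6))*(-1 - 9) = -11*3*(-10) = -33*(-10) = 330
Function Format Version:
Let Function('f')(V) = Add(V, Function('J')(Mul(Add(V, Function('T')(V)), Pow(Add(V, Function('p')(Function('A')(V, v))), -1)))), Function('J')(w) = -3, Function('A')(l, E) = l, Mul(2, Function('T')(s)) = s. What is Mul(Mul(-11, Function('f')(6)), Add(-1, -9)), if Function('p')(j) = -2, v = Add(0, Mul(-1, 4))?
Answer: 330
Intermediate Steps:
Function('T')(s) = Mul(Rational(1, 2), s)
v = -4 (v = Add(0, -4) = -4)
Function('f')(V) = Add(-3, V) (Function('f')(V) = Add(V, -3) = Add(-3, V))
Mul(Mul(-11, Function('f')(6)), Add(-1, -9)) = Mul(Mul(-11, Add(-3, 6)), Add(-1, -9)) = Mul(Mul(-11, 3), -10) = Mul(-33, -10) = 330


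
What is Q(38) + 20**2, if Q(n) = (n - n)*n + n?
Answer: 438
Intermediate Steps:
Q(n) = n (Q(n) = 0*n + n = 0 + n = n)
Q(38) + 20**2 = 38 + 20**2 = 38 + 400 = 438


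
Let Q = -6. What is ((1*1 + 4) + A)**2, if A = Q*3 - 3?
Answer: 256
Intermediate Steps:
A = -21 (A = -6*3 - 3 = -18 - 3 = -21)
((1*1 + 4) + A)**2 = ((1*1 + 4) - 21)**2 = ((1 + 4) - 21)**2 = (5 - 21)**2 = (-16)**2 = 256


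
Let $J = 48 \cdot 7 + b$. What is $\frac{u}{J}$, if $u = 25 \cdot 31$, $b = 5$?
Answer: $\frac{25}{11} \approx 2.2727$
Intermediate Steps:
$J = 341$ ($J = 48 \cdot 7 + 5 = 336 + 5 = 341$)
$u = 775$
$\frac{u}{J} = \frac{775}{341} = 775 \cdot \frac{1}{341} = \frac{25}{11}$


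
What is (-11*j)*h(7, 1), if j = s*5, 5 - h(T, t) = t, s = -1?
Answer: 220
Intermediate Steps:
h(T, t) = 5 - t
j = -5 (j = -1*5 = -5)
(-11*j)*h(7, 1) = (-11*(-5))*(5 - 1*1) = 55*(5 - 1) = 55*4 = 220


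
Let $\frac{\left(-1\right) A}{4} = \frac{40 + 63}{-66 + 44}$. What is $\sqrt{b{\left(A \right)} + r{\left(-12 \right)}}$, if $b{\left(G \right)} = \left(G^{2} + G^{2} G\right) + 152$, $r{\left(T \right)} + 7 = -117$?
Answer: $\frac{6 \sqrt{2825130}}{121} \approx 83.346$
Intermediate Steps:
$r{\left(T \right)} = -124$ ($r{\left(T \right)} = -7 - 117 = -124$)
$A = \frac{206}{11}$ ($A = - 4 \frac{40 + 63}{-66 + 44} = - 4 \frac{103}{-22} = - 4 \cdot 103 \left(- \frac{1}{22}\right) = \left(-4\right) \left(- \frac{103}{22}\right) = \frac{206}{11} \approx 18.727$)
$b{\left(G \right)} = 152 + G^{2} + G^{3}$ ($b{\left(G \right)} = \left(G^{2} + G^{3}\right) + 152 = 152 + G^{2} + G^{3}$)
$\sqrt{b{\left(A \right)} + r{\left(-12 \right)}} = \sqrt{\left(152 + \left(\frac{206}{11}\right)^{2} + \left(\frac{206}{11}\right)^{3}\right) - 124} = \sqrt{\left(152 + \frac{42436}{121} + \frac{8741816}{1331}\right) - 124} = \sqrt{\frac{9410924}{1331} - 124} = \sqrt{\frac{9245880}{1331}} = \frac{6 \sqrt{2825130}}{121}$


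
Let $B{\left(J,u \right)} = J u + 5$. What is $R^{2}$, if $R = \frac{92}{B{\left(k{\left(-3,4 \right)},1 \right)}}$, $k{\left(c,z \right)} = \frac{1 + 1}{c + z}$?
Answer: $\frac{8464}{49} \approx 172.73$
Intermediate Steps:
$k{\left(c,z \right)} = \frac{2}{c + z}$
$B{\left(J,u \right)} = 5 + J u$
$R = \frac{92}{7}$ ($R = \frac{92}{5 + \frac{2}{-3 + 4} \cdot 1} = \frac{92}{5 + \frac{2}{1} \cdot 1} = \frac{92}{5 + 2 \cdot 1 \cdot 1} = \frac{92}{5 + 2 \cdot 1} = \frac{92}{5 + 2} = \frac{92}{7} \approx 13.143$)
$R^{2} = \left(\frac{92}{7}\right)^{2} = \frac{8464}{49}$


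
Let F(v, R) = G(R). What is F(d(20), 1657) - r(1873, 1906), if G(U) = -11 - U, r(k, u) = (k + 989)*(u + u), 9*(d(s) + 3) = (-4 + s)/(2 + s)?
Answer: -10911612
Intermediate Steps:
d(s) = -3 + (-4 + s)/(9*(2 + s)) (d(s) = -3 + ((-4 + s)/(2 + s))/9 = -3 + (-4 + s)/(9*(2 + s)))
r(k, u) = 2*u*(989 + k) (r(k, u) = (989 + k)*(2*u) = 2*u*(989 + k))
F(v, R) = -11 - R
F(d(20), 1657) - r(1873, 1906) = (-11 - 1*1657) - 2*1906*(989 + 1873) = (-11 - 1657) - 2*1906*2862 = -1668 - 1*10909944 = -1668 - 10909944 = -10911612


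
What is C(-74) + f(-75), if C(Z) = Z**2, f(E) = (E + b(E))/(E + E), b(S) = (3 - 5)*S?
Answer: 10951/2 ≈ 5475.5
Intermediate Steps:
b(S) = -2*S
f(E) = -1/2 (f(E) = (E - 2*E)/(E + E) = (-E)/((2*E)) = (-E)*(1/(2*E)) = -1/2)
C(-74) + f(-75) = (-74)**2 - 1/2 = 5476 - 1/2 = 10951/2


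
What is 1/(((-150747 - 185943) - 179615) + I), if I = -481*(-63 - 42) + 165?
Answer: -1/465635 ≈ -2.1476e-6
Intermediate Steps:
I = 50670 (I = -481*(-105) + 165 = 50505 + 165 = 50670)
1/(((-150747 - 185943) - 179615) + I) = 1/(((-150747 - 185943) - 179615) + 50670) = 1/((-336690 - 179615) + 50670) = 1/(-516305 + 50670) = 1/(-465635) = -1/465635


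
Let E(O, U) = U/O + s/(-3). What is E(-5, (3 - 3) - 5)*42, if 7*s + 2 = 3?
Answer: 40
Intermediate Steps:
s = 1/7 (s = -2/7 + (1/7)*3 = -2/7 + 3/7 = 1/7 ≈ 0.14286)
E(O, U) = -1/21 + U/O (E(O, U) = U/O + (1/7)/(-3) = U/O + (1/7)*(-1/3) = U/O - 1/21 = -1/21 + U/O)
E(-5, (3 - 3) - 5)*42 = ((((3 - 3) - 5) - 1/21*(-5))/(-5))*42 = -((0 - 5) + 5/21)/5*42 = -(-5 + 5/21)/5*42 = -1/5*(-100/21)*42 = (20/21)*42 = 40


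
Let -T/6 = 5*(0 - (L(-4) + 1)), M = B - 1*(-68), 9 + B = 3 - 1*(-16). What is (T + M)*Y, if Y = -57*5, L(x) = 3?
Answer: -56430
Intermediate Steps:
B = 10 (B = -9 + (3 - 1*(-16)) = -9 + (3 + 16) = -9 + 19 = 10)
M = 78 (M = 10 - 1*(-68) = 10 + 68 = 78)
Y = -285
T = 120 (T = -30*(0 - (3 + 1)) = -30*(0 - 1*4) = -30*(0 - 4) = -30*(-4) = -6*(-20) = 120)
(T + M)*Y = (120 + 78)*(-285) = 198*(-285) = -56430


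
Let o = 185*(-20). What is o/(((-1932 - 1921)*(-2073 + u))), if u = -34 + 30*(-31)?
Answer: -3700/11701561 ≈ -0.00031620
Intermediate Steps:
o = -3700
u = -964 (u = -34 - 930 = -964)
o/(((-1932 - 1921)*(-2073 + u))) = -3700*1/((-2073 - 964)*(-1932 - 1921)) = -3700/((-3853*(-3037))) = -3700/11701561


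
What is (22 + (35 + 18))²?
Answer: 5625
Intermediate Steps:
(22 + (35 + 18))² = (22 + 53)² = 75² = 5625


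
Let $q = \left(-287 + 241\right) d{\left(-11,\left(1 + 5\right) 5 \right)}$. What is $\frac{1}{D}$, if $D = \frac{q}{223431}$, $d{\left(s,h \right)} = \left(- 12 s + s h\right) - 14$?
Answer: $\frac{223431}{9752} \approx 22.911$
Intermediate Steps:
$d{\left(s,h \right)} = -14 - 12 s + h s$ ($d{\left(s,h \right)} = \left(- 12 s + h s\right) - 14 = -14 - 12 s + h s$)
$q = 9752$ ($q = \left(-287 + 241\right) \left(-14 - -132 + \left(1 + 5\right) 5 \left(-11\right)\right) = - 46 \left(-14 + 132 + 6 \cdot 5 \left(-11\right)\right) = - 46 \left(-14 + 132 + 30 \left(-11\right)\right) = - 46 \left(-14 + 132 - 330\right) = \left(-46\right) \left(-212\right) = 9752$)
$D = \frac{9752}{223431} \approx 0.043647$
$\frac{1}{D} = \frac{1}{\frac{9752}{223431}} = \frac{223431}{9752}$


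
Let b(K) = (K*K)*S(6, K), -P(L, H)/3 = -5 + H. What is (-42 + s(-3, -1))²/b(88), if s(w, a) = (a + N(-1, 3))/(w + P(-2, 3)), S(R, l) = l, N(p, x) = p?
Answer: 32/11979 ≈ 0.0026713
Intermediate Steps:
P(L, H) = 15 - 3*H (P(L, H) = -3*(-5 + H) = 15 - 3*H)
s(w, a) = (-1 + a)/(6 + w) (s(w, a) = (a - 1)/(w + (15 - 3*3)) = (-1 + a)/(w + (15 - 9)) = (-1 + a)/(w + 6) = (-1 + a)/(6 + w))
b(K) = K³ (b(K) = (K*K)*K = K²*K = K³)
(-42 + s(-3, -1))²/b(88) = (-42 + (-1 - 1)/(6 - 3))²/(88³) = (-42 - 2/3)²/681472 = (-42 + (⅓)*(-2))²*(1/681472) = (-42 - ⅔)²*(1/681472) = (-128/3)²*(1/681472) = (16384/9)*(1/681472) = 32/11979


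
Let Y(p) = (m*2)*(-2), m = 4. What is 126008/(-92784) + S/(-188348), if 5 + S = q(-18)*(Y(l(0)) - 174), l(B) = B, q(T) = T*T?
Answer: -1126319239/1092230052 ≈ -1.0312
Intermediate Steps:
q(T) = T²
Y(p) = -16 (Y(p) = (4*2)*(-2) = 8*(-2) = -16)
S = -61565 (S = -5 + (-18)²*(-16 - 174) = -5 + 324*(-190) = -5 - 61560 = -61565)
126008/(-92784) + S/(-188348) = 126008/(-92784) - 61565/(-188348) = 126008*(-1/92784) - 61565*(-1/188348) = -15751/11598 + 61565/188348 = -1126319239/1092230052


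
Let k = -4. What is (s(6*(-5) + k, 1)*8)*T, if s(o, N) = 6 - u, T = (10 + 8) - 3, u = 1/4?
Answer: 690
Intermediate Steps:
u = ¼ (u = 1*(¼) = ¼ ≈ 0.25000)
T = 15 (T = 18 - 3 = 15)
s(o, N) = 23/4 (s(o, N) = 6 - 1*¼ = 6 - ¼ = 23/4)
(s(6*(-5) + k, 1)*8)*T = ((23/4)*8)*15 = 46*15 = 690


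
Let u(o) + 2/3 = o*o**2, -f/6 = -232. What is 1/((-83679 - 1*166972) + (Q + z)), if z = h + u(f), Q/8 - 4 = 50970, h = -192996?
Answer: 3/8091577297 ≈ 3.7076e-10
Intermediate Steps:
f = 1392 (f = -6*(-232) = 1392)
Q = 407792 (Q = 32 + 8*50970 = 32 + 407760 = 407792)
u(o) = -2/3 + o**3 (u(o) = -2/3 + o*o**2 = -2/3 + o**3)
z = 8091105874/3 (z = -192996 + (-2/3 + 1392**3) = -192996 + (-2/3 + 2697228288) = -192996 + 8091684862/3 = 8091105874/3 ≈ 2.6970e+9)
1/((-83679 - 1*166972) + (Q + z)) = 1/((-83679 - 1*166972) + (407792 + 8091105874/3)) = 1/((-83679 - 166972) + 8092329250/3) = 1/(-250651 + 8092329250/3) = 1/(8091577297/3) = 3/8091577297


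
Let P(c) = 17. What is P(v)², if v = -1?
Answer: 289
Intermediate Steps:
P(v)² = 17² = 289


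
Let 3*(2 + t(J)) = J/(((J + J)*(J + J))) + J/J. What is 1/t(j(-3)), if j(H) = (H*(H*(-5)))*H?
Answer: -1620/2699 ≈ -0.60022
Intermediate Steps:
j(H) = -5*H**3 (j(H) = (H*(-5*H))*H = (-5*H**2)*H = -5*H**3)
t(J) = -5/3 + 1/(12*J) (t(J) = -2 + (J/(((J + J)*(J + J))) + J/J)/3 = -2 + (J/(((2*J)*(2*J))) + 1)/3 = -2 + (J/((4*J**2)) + 1)/3 = -2 + (J*(1/(4*J**2)) + 1)/3 = -2 + (1/(4*J) + 1)/3 = -2 + (1 + 1/(4*J))/3 = -2 + (1/3 + 1/(12*J)) = -5/3 + 1/(12*J))
1/t(j(-3)) = 1/((1 - (-100)*(-3)**3)/(12*((-5*(-3)**3)))) = 1/((1 - (-100)*(-27))/(12*((-5*(-27))))) = 1/((1/12)*(1 - 20*135)/135) = 1/((1/12)*(1/135)*(1 - 2700)) = 1/((1/12)*(1/135)*(-2699)) = 1/(-2699/1620) = -1620/2699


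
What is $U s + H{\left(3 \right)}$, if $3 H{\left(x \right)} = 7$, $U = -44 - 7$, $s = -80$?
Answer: $\frac{12247}{3} \approx 4082.3$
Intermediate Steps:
$U = -51$
$H{\left(x \right)} = \frac{7}{3}$ ($H{\left(x \right)} = \frac{1}{3} \cdot 7 = \frac{7}{3}$)
$U s + H{\left(3 \right)} = \left(-51\right) \left(-80\right) + \frac{7}{3} = 4080 + \frac{7}{3} = \frac{12247}{3}$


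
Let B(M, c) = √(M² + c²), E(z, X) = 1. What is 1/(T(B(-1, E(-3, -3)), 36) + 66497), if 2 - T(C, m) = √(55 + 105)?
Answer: 66499/4422116841 + 4*√10/4422116841 ≈ 1.5041e-5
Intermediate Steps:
T(C, m) = 2 - 4*√10 (T(C, m) = 2 - √(55 + 105) = 2 - √160 = 2 - 4*√10)
1/(T(B(-1, E(-3, -3)), 36) + 66497) = 1/((2 - 4*√10) + 66497) = 1/(66499 - 4*√10)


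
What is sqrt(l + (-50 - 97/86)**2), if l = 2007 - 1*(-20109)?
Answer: sqrt(182903545)/86 ≈ 157.26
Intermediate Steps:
l = 22116 (l = 2007 + 20109 = 22116)
sqrt(l + (-50 - 97/86)**2) = sqrt(22116 + (-50 - 97/86)**2) = sqrt(22116 + (-4397/86)**2) = sqrt(22116 + 19333609/7396) = sqrt(182903545/7396) = sqrt(182903545)/86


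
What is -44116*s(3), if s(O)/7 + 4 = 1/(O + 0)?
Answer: 3396932/3 ≈ 1.1323e+6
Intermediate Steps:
s(O) = -28 + 7/O (s(O) = -28 + 7/(O + 0) = -28 + 7/O)
-44116*s(3) = -44116*(-28 + 7/3) = -44116*(-77/3) = 3396932/3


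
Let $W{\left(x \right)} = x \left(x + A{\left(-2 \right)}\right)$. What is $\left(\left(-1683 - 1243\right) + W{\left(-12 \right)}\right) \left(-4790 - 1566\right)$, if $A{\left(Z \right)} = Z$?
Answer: $17529848$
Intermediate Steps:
$W{\left(x \right)} = x \left(-2 + x\right)$ ($W{\left(x \right)} = x \left(x - 2\right) = x \left(-2 + x\right)$)
$\left(\left(-1683 - 1243\right) + W{\left(-12 \right)}\right) \left(-4790 - 1566\right) = \left(\left(-1683 - 1243\right) - 12 \left(-2 - 12\right)\right) \left(-4790 - 1566\right) = \left(-2926 - -168\right) \left(-6356\right) = \left(-2926 + 168\right) \left(-6356\right) = \left(-2758\right) \left(-6356\right) = 17529848$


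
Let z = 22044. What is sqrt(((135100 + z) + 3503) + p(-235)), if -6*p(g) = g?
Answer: sqrt(5784702)/6 ≈ 400.86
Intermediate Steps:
p(g) = -g/6
sqrt(((135100 + z) + 3503) + p(-235)) = sqrt(((135100 + 22044) + 3503) - 1/6*(-235)) = sqrt((157144 + 3503) + 235/6) = sqrt(160647 + 235/6) = sqrt(964117/6) = sqrt(5784702)/6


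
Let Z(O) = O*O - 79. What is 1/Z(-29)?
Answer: 1/762 ≈ 0.0013123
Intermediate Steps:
Z(O) = -79 + O² (Z(O) = O² - 79 = -79 + O²)
1/Z(-29) = 1/(-79 + (-29)²) = 1/(-79 + 841) = 1/762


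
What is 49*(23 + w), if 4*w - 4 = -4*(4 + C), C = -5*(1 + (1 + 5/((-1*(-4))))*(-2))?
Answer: 245/2 ≈ 122.50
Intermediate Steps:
C = 35/2 (C = -5*(1 + (1 + 5/4)*(-2)) = -5*(1 + (9/4)*(-2)) = -5*(1 - 9/2) = -5*(-7/2) = 35/2 ≈ 17.500)
w = -41/2 (w = 1 + (-4*(4 + 35/2))/4 = 1 + (-4*43/2)/4 = 1 + (¼)*(-86) = 1 - 43/2 = -41/2 ≈ -20.500)
49*(23 + w) = 49*(23 - 41/2) = 49*(5/2) = 245/2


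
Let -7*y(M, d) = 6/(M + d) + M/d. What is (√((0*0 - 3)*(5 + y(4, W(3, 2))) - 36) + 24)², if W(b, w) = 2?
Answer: 3684/7 + 96*I*√609/7 ≈ 526.29 + 338.44*I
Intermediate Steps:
y(M, d) = -6/(7*(M + d)) - M/(7*d) (y(M, d) = -(6/(M + d) + M/d)/7 = -6/(7*(M + d)) - M/(7*d))
(√((0*0 - 3)*(5 + y(4, W(3, 2))) - 36) + 24)² = (√((0*0 - 3)*(5 + (⅐)*(-1*4² - 6*2 - 1*4*2)/(2*(4 + 2))) - 36) + 24)² = (√((0 - 3)*(5 + (⅐)*(½)*(-1*16 - 12 - 8)/6) - 36) + 24)² = (√(-3*(5 + (⅐)*(½)*(⅙)*(-16 - 12 - 8)) - 36) + 24)² = (√(-3*(5 + (⅐)*(½)*(⅙)*(-36)) - 36) + 24)² = (√(-3*(5 - 3/7) - 36) + 24)² = (√(-3*32/7 - 36) + 24)² = (√(-96/7 - 36) + 24)² = (√(-348/7) + 24)² = (2*I*√609/7 + 24)² = (24 + 2*I*√609/7)²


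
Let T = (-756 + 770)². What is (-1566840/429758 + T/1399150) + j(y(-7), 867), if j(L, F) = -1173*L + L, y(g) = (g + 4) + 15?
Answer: -2114704444429558/150323976425 ≈ -14068.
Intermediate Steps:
y(g) = 19 + g (y(g) = (4 + g) + 15 = 19 + g)
j(L, F) = -1172*L
T = 196 (T = 14² = 196)
(-1566840/429758 + T/1399150) + j(y(-7), 867) = (-1566840/429758 + 196/1399150) - 1172*(19 - 7) = (-1566840*1/429758 + 196*(1/1399150)) - 1172*12 = (-783420/214879 + 98/699575) - 14064 = -548039988358/150323976425 - 14064 = -2114704444429558/150323976425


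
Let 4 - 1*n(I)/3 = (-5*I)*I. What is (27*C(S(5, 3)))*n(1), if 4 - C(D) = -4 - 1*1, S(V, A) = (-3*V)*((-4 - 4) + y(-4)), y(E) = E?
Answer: 6561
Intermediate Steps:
n(I) = 12 + 15*I² (n(I) = 12 - 3*(-5*I)*I = 12 - (-15)*I² = 12 + 15*I²)
S(V, A) = 36*V (S(V, A) = (-3*V)*((-4 - 4) - 4) = (-3*V)*(-8 - 4) = -3*V*(-12) = 36*V)
C(D) = 9 (C(D) = 4 - (-4 - 1*1) = 4 - (-4 - 1) = 4 - 1*(-5) = 4 + 5 = 9)
(27*C(S(5, 3)))*n(1) = (27*9)*(12 + 15*1²) = 243*(12 + 15*1) = 243*(12 + 15) = 243*27 = 6561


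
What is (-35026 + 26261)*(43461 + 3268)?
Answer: -409579685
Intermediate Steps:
(-35026 + 26261)*(43461 + 3268) = -8765*46729 = -409579685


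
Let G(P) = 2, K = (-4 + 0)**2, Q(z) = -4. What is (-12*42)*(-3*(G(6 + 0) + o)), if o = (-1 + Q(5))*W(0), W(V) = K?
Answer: -117936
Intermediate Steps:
K = 16 (K = (-4)**2 = 16)
W(V) = 16
o = -80 (o = (-1 - 4)*16 = -5*16 = -80)
(-12*42)*(-3*(G(6 + 0) + o)) = (-12*42)*(-3*(2 - 80)) = -(-1512)*(-78) = -504*234 = -117936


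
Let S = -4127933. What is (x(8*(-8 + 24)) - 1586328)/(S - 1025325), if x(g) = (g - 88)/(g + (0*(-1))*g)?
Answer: 25381243/82452128 ≈ 0.30783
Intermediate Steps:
x(g) = (-88 + g)/g (x(g) = (-88 + g)/(g + 0*g) = (-88 + g)/(g + 0) = (-88 + g)/g)
(x(8*(-8 + 24)) - 1586328)/(S - 1025325) = ((-88 + 8*(-8 + 24))/((8*(-8 + 24))) - 1586328)/(-4127933 - 1025325) = ((-88 + 8*16)/((8*16)) - 1586328)/(-5153258) = ((-88 + 128)/128 - 1586328)*(-1/5153258) = ((1/128)*40 - 1586328)*(-1/5153258) = (5/16 - 1586328)*(-1/5153258) = -25381243/16*(-1/5153258) = 25381243/82452128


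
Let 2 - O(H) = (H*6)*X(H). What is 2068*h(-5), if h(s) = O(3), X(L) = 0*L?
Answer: 4136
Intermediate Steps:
X(L) = 0
O(H) = 2 (O(H) = 2 - H*6*0 = 2 - 6*H*0 = 2 - 1*0 = 2 + 0 = 2)
h(s) = 2
2068*h(-5) = 2068*2 = 4136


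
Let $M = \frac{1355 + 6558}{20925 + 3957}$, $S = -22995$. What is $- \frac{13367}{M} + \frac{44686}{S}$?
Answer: $- \frac{7648437573848}{181959435} \approx -42034.0$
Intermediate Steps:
$M = \frac{7913}{24882} \approx 0.31802$
$- \frac{13367}{M} + \frac{44686}{S} = - \frac{13367}{\frac{7913}{24882}} + \frac{44686}{-22995} = \left(-13367\right) \frac{24882}{7913} + 44686 \left(- \frac{1}{22995}\right) = - \frac{332597694}{7913} - \frac{44686}{22995} = - \frac{7648437573848}{181959435}$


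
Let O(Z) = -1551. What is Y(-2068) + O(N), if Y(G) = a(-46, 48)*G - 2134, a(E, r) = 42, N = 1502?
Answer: -90541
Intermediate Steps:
Y(G) = -2134 + 42*G (Y(G) = 42*G - 2134 = -2134 + 42*G)
Y(-2068) + O(N) = (-2134 + 42*(-2068)) - 1551 = (-2134 - 86856) - 1551 = -88990 - 1551 = -90541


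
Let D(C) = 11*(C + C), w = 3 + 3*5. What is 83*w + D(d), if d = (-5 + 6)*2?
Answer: 1538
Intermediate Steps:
d = 2 (d = 1*2 = 2)
w = 18 (w = 3 + 15 = 18)
D(C) = 22*C (D(C) = 11*(2*C) = 22*C)
83*w + D(d) = 83*18 + 22*2 = 1494 + 44 = 1538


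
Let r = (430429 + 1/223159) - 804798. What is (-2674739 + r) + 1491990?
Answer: -347484895761/223159 ≈ -1.5571e+6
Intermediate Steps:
r = -83543811670/223159 (r = (430429 + 1/223159) - 804798 = 96054105212/223159 - 804798 = -83543811670/223159 ≈ -3.7437e+5)
(-2674739 + r) + 1491990 = (-2674739 - 83543811670/223159) + 1491990 = -680435892171/223159 + 1491990 = -347484895761/223159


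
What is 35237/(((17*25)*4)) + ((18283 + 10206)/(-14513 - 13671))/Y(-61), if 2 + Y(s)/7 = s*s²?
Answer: 394487231077487/19031934394200 ≈ 20.728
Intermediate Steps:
Y(s) = -14 + 7*s³ (Y(s) = -14 + 7*(s*s²) = -14 + 7*s³)
35237/(((17*25)*4)) + ((18283 + 10206)/(-14513 - 13671))/Y(-61) = 35237/(((17*25)*4)) + ((18283 + 10206)/(-14513 - 13671))/(-14 + 7*(-61)³) = 35237/((425*4)) + (28489/(-28184))/(-14 + 7*(-226981)) = 35237/1700 + (28489*(-1/28184))/(-14 - 1588867) = 35237*(1/1700) - 28489/28184/(-1588881) = 35237/1700 - 28489/28184*(-1/1588881) = 35237/1700 + 28489/44781022104 = 394487231077487/19031934394200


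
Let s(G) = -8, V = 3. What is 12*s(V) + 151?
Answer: 55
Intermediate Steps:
12*s(V) + 151 = 12*(-8) + 151 = -96 + 151 = 55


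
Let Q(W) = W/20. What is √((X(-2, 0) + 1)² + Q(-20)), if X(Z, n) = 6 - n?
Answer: 4*√3 ≈ 6.9282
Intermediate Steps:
Q(W) = W/20 (Q(W) = W*(1/20) = W/20)
√((X(-2, 0) + 1)² + Q(-20)) = √(((6 - 1*0) + 1)² + (1/20)*(-20)) = √(((6 + 0) + 1)² - 1) = √((6 + 1)² - 1) = √(7² - 1) = √(49 - 1) = √48 = 4*√3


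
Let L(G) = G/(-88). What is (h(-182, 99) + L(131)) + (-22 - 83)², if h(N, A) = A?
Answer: 978781/88 ≈ 11123.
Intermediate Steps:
L(G) = -G/88 (L(G) = G*(-1/88) = -G/88)
(h(-182, 99) + L(131)) + (-22 - 83)² = (99 - 1/88*131) + (-22 - 83)² = (99 - 131/88) + (-105)² = 8581/88 + 11025 = 978781/88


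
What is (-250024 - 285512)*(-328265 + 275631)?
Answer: 28187401824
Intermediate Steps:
(-250024 - 285512)*(-328265 + 275631) = -535536*(-52634) = 28187401824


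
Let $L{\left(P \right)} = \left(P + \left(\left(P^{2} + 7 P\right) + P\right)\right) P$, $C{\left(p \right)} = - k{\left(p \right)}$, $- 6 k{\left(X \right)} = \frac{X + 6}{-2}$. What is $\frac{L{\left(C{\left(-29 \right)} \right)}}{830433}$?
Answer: $\frac{69299}{1434988224} \approx 4.8292 \cdot 10^{-5}$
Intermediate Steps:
$k{\left(X \right)} = \frac{1}{2} + \frac{X}{12}$ ($k{\left(X \right)} = - \frac{\left(X + 6\right) \frac{1}{-2}}{6} = - \frac{\left(6 + X\right) \left(- \frac{1}{2}\right)}{6} = - \frac{-3 - \frac{X}{2}}{6} = \frac{1}{2} + \frac{X}{12}$)
$C{\left(p \right)} = - \frac{1}{2} - \frac{p}{12}$ ($C{\left(p \right)} = - (\frac{1}{2} + \frac{p}{12}) = - \frac{1}{2} - \frac{p}{12}$)
$L{\left(P \right)} = P \left(P^{2} + 9 P\right)$ ($L{\left(P \right)} = \left(P + \left(P^{2} + 8 P\right)\right) P = \left(P^{2} + 9 P\right) P = P \left(P^{2} + 9 P\right)$)
$\frac{L{\left(C{\left(-29 \right)} \right)}}{830433} = \frac{\left(- \frac{1}{2} - - \frac{29}{12}\right)^{2} \left(9 - - \frac{23}{12}\right)}{830433} = \left(- \frac{1}{2} + \frac{29}{12}\right)^{2} \left(9 + \left(- \frac{1}{2} + \frac{29}{12}\right)\right) \frac{1}{830433} = \left(\frac{23}{12}\right)^{2} \left(9 + \frac{23}{12}\right) \frac{1}{830433} = \frac{529}{144} \cdot \frac{131}{12} \cdot \frac{1}{830433} = \frac{69299}{1728} \cdot \frac{1}{830433} = \frac{69299}{1434988224}$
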